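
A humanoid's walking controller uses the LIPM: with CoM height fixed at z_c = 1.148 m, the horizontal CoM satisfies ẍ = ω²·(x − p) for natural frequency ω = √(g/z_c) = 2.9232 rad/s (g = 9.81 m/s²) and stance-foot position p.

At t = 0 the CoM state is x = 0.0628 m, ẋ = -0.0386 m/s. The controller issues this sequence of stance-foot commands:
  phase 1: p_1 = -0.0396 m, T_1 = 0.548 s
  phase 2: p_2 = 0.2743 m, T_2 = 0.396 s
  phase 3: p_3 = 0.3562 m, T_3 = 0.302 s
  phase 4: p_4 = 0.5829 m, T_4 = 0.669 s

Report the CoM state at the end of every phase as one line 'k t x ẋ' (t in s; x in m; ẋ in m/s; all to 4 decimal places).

1 0.5480 0.1934 0.6129
2 0.9440 0.4335 0.7322
3 1.2460 0.7166 1.2629
4 1.9150 2.5611 5.9062

phase 1: p=-0.0396, T=0.548, ωT=1.601914, cosh=2.582015, sinh=2.380505; start (x,ẋ)=(0.062800, -0.038600) → end (x,ẋ)=(0.193364, 0.612904)
phase 2: p=0.2743, T=0.396, ωT=1.157587, cosh=1.748245, sinh=1.434001; start (x,ẋ)=(0.193364, 0.612904) → end (x,ẋ)=(0.433470, 0.732235)
phase 3: p=0.3562, T=0.302, ωT=0.882806, cosh=1.415648, sinh=1.002027; start (x,ẋ)=(0.433470, 0.732235) → end (x,ẋ)=(0.716586, 1.262922)
phase 4: p=0.5829, T=0.669, ωT=1.955621, cosh=3.604891, sinh=3.463415; start (x,ẋ)=(0.716586, 1.262922) → end (x,ẋ)=(2.561138, 5.906170)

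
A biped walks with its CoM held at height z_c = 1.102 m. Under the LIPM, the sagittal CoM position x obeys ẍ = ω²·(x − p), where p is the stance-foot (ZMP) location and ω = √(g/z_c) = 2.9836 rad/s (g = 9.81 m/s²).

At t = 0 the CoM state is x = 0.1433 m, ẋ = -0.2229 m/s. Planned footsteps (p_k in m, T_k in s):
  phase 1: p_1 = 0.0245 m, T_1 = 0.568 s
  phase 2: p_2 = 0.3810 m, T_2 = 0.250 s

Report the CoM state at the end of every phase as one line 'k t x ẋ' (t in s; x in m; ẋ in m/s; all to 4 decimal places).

1 0.5680 0.1623 0.3051
2 0.8180 0.1822 -0.1391

phase 1: p=0.0245, T=0.568, ωT=1.694685, cosh=2.814293, sinh=2.630636; start (x,ẋ)=(0.143300, -0.222900) → end (x,ẋ)=(0.162307, 0.305127)
phase 2: p=0.3810, T=0.250, ωT=0.745900, cosh=1.291323, sinh=0.817015; start (x,ẋ)=(0.162307, 0.305127) → end (x,ẋ)=(0.182152, -0.139077)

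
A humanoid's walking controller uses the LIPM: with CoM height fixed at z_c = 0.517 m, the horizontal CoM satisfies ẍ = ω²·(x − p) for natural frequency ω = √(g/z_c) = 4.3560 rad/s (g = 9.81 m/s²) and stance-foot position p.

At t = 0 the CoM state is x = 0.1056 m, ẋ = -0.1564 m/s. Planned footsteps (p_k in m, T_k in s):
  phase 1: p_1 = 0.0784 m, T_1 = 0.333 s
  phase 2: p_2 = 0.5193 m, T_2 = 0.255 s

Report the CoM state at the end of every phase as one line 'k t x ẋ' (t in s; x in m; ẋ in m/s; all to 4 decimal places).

phase 1: p=0.0784, T=0.333, ωT=1.450548, cosh=2.249947, sinh=2.015505; start (x,ẋ)=(0.105600, -0.156400) → end (x,ẋ)=(0.067233, -0.113088)
phase 2: p=0.5193, T=0.255, ωT=1.110780, cosh=1.683014, sinh=1.353712; start (x,ẋ)=(0.067233, -0.113088) → end (x,ẋ)=(-0.276680, -2.856065)

1 0.3330 0.0672 -0.1131
2 0.5880 -0.2767 -2.8561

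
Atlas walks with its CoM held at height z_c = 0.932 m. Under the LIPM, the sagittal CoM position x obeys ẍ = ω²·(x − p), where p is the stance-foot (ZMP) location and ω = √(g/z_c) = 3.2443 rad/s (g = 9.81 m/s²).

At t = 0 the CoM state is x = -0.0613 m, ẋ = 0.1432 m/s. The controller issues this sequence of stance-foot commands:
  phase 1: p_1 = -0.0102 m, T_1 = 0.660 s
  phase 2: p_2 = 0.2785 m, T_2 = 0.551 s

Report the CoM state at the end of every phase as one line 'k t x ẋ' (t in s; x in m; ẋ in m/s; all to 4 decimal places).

phase 1: p=-0.0102, T=0.660, ωT=2.141238, cosh=4.313738, sinh=4.196229; start (x,ẋ)=(-0.061300, 0.143200) → end (x,ẋ)=(-0.045415, -0.077939)
phase 2: p=0.2785, T=0.551, ωT=1.787609, cosh=3.071255, sinh=2.903895; start (x,ẋ)=(-0.045415, -0.077939) → end (x,ẋ)=(-0.786087, -3.291008)

1 0.6600 -0.0454 -0.0779
2 1.2110 -0.7861 -3.2910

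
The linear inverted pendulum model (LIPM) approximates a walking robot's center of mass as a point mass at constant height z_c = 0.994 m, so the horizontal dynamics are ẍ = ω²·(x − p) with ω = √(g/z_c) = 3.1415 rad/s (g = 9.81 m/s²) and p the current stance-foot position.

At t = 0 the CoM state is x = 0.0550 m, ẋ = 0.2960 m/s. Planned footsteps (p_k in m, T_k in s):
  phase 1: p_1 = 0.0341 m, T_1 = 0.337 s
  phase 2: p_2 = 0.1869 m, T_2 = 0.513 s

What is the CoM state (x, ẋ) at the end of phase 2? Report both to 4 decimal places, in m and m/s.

phase 1: p=0.0341, T=0.337, ωT=1.058686, cosh=1.614745, sinh=1.267834; start (x,ẋ)=(0.055000, 0.296000) → end (x,ẋ)=(0.187307, 0.561207)
phase 2: p=0.1869, T=0.513, ωT=1.611590, cosh=2.605170, sinh=2.405600; start (x,ẋ)=(0.187307, 0.561207) → end (x,ẋ)=(0.617703, 1.465113)

x = 0.6177, ẋ = 1.4651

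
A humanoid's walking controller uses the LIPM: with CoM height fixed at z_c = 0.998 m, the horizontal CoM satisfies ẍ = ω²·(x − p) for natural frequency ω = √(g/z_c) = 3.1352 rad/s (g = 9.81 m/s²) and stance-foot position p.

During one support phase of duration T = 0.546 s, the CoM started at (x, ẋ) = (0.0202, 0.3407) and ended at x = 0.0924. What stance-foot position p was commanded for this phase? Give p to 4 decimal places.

p = 0.1379

ωT = 3.1352·0.546 = 1.711819; cosh(ωT) = 2.859783, sinh(ωT) = 2.679246
x(T) = p + (x₀−p)·cosh(ωT) + (ẋ₀/ω)·sinh(ωT) ⇒ p·(1 − cosh) = x(T) − x₀·cosh − (ẋ₀/ω)·sinh
numerator   = 0.0924 − (0.0202)·2.859783 − (0.3407/3.1352)·2.679246 = -0.256519
denominator = 1 − 2.859783 = -1.859783
p = -0.256519 / -1.859783 = 0.1379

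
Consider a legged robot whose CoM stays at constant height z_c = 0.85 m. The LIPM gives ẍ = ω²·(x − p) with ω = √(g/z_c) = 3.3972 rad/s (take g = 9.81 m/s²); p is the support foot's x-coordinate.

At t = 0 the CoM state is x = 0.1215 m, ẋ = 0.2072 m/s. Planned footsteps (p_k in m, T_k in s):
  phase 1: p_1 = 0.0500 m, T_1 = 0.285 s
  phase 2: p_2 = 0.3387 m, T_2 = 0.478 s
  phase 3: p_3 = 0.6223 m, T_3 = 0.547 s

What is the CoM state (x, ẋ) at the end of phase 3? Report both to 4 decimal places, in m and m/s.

x = 0.6653, ẋ = 0.3259

phase 1: p=0.0500, T=0.285, ωT=0.968202, cosh=1.506485, sinh=1.126720; start (x,ẋ)=(0.121500, 0.207200) → end (x,ẋ)=(0.226434, 0.585824)
phase 2: p=0.3387, T=0.478, ωT=1.623862, cosh=2.634889, sinh=2.437753; start (x,ẋ)=(0.226434, 0.585824) → end (x,ẋ)=(0.463265, 0.613846)
phase 3: p=0.6223, T=0.547, ωT=1.858268, cosh=3.284283, sinh=3.128340; start (x,ẋ)=(0.463265, 0.613846) → end (x,ẋ)=(0.665250, 0.325886)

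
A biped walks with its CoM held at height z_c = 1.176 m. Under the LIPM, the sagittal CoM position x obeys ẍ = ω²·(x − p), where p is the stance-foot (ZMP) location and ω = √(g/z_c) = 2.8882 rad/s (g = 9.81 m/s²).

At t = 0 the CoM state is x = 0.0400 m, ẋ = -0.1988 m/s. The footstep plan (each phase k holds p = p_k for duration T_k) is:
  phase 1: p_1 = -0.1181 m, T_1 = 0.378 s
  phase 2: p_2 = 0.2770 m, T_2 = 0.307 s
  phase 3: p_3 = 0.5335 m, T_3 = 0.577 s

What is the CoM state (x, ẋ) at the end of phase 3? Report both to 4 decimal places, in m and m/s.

phase 1: p=-0.1181, T=0.378, ωT=1.091740, cosh=1.657542, sinh=1.321910; start (x,ẋ)=(0.040000, -0.198800) → end (x,ẋ)=(0.052968, 0.274097)
phase 2: p=0.2770, T=0.307, ωT=0.886677, cosh=1.419537, sinh=1.007515; start (x,ẋ)=(0.052968, 0.274097) → end (x,ẋ)=(0.054594, -0.262821)
phase 3: p=0.5335, T=0.577, ωT=1.666491, cosh=2.741235, sinh=2.552327; start (x,ẋ)=(0.054594, -0.262821) → end (x,ẋ)=(-1.011552, -4.250773)

x = -1.0116, ẋ = -4.2508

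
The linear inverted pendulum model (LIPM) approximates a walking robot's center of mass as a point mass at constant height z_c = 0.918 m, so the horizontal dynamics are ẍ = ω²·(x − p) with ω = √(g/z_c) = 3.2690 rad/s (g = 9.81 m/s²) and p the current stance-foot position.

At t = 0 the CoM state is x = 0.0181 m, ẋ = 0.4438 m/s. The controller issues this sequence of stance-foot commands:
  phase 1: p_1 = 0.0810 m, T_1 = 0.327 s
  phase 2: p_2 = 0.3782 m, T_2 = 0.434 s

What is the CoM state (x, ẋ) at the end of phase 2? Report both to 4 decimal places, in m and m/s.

phase 1: p=0.0810, T=0.327, ωT=1.068963, cosh=1.627861, sinh=1.284497; start (x,ẋ)=(0.018100, 0.443800) → end (x,ẋ)=(0.152991, 0.458326)
phase 2: p=0.3782, T=0.434, ωT=1.418746, cosh=2.186977, sinh=1.944959; start (x,ẋ)=(0.152991, 0.458326) → end (x,ẋ)=(0.158364, -0.429546)

x = 0.1584, ẋ = -0.4295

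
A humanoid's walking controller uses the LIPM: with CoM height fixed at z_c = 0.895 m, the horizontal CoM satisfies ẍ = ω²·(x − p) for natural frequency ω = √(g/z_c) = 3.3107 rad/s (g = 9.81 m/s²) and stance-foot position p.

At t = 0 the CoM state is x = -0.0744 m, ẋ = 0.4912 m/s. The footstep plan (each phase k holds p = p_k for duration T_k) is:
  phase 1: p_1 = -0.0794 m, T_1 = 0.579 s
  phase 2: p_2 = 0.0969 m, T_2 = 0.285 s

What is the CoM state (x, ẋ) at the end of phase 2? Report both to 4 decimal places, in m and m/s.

phase 1: p=-0.0794, T=0.579, ωT=1.916895, cosh=3.473439, sinh=3.326376; start (x,ẋ)=(-0.074400, 0.491200) → end (x,ẋ)=(0.431493, 1.761216)
phase 2: p=0.0969, T=0.285, ωT=0.943549, cosh=1.479164, sinh=1.089920; start (x,ẋ)=(0.431493, 1.761216) → end (x,ẋ)=(1.171630, 3.812472)

x = 1.1716, ẋ = 3.8125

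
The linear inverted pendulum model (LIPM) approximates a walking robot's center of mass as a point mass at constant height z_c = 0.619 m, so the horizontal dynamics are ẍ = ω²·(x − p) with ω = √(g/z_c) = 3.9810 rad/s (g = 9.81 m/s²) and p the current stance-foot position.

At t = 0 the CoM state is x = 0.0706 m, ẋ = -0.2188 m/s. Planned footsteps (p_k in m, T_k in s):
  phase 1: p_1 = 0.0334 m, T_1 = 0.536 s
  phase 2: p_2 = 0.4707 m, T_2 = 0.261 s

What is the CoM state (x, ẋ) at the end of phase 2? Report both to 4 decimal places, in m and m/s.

x = -0.4348, ẋ = -3.0041

phase 1: p=0.0334, T=0.536, ωT=2.133816, cosh=4.282712, sinh=4.164327; start (x,ẋ)=(0.070600, -0.218800) → end (x,ẋ)=(-0.036159, -0.320349)
phase 2: p=0.4707, T=0.261, ωT=1.039041, cosh=1.590149, sinh=1.236356; start (x,ẋ)=(-0.036159, -0.320349) → end (x,ẋ)=(-0.434770, -3.004128)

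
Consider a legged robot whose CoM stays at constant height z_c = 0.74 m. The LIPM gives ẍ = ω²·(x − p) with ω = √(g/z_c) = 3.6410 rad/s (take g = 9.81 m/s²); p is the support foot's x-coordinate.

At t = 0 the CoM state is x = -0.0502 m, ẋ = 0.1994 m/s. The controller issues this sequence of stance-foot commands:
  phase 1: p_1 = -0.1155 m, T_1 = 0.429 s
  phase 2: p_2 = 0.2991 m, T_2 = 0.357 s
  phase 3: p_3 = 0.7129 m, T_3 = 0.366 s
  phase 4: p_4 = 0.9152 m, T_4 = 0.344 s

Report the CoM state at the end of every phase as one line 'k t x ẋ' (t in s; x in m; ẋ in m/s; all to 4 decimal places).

phase 1: p=-0.1155, T=0.429, ωT=1.561989, cosh=2.489007, sinh=2.279289; start (x,ẋ)=(-0.050200, 0.199400) → end (x,ẋ)=(0.171858, 1.038226)
phase 2: p=0.2991, T=0.357, ωT=1.299837, cosh=1.970637, sinh=1.698061; start (x,ẋ)=(0.171858, 1.038226) → end (x,ẋ)=(0.532551, 1.259273)
phase 3: p=0.7129, T=0.366, ωT=1.332606, cosh=2.027349, sinh=1.763560; start (x,ẋ)=(0.532551, 1.259273) → end (x,ẋ)=(0.957214, 1.394946)
phase 4: p=0.9152, T=0.344, ωT=1.252504, cosh=1.892441, sinh=1.606653; start (x,ẋ)=(0.957214, 1.394946) → end (x,ẋ)=(1.610252, 2.885627)

1 0.4290 0.1719 1.0382
2 0.7860 0.5326 1.2593
3 1.1520 0.9572 1.3949
4 1.4960 1.6103 2.8856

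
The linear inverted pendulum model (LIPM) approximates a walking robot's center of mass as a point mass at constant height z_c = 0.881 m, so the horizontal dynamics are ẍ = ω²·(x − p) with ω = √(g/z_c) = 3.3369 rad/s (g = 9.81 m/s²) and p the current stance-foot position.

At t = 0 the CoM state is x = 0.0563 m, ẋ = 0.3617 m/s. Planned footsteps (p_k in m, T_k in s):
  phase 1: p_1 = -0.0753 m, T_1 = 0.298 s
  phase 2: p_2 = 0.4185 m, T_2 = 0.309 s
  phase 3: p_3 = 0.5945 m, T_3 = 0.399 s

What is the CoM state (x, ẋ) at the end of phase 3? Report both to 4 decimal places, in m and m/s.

phase 1: p=-0.0753, T=0.298, ωT=0.994396, cosh=1.536519, sinh=1.166572; start (x,ẋ)=(0.056300, 0.361700) → end (x,ẋ)=(0.253355, 1.068043)
phase 2: p=0.4185, T=0.309, ωT=1.031102, cosh=1.580384, sinh=1.223770; start (x,ẋ)=(0.253355, 1.068043) → end (x,ẋ)=(0.549201, 1.013534)
phase 3: p=0.5945, T=0.399, ωT=1.331423, cosh=2.025265, sinh=1.761163; start (x,ẋ)=(0.549201, 1.013534) → end (x,ẋ)=(1.037685, 1.786459)

x = 1.0377, ẋ = 1.7865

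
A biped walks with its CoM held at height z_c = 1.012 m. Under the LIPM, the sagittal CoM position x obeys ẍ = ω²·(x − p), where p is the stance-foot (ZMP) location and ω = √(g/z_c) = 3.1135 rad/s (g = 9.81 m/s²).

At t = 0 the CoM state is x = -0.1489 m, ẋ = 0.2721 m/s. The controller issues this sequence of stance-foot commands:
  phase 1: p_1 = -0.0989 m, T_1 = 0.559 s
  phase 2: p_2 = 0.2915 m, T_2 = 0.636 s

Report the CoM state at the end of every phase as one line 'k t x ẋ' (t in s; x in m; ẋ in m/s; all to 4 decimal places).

1 0.5590 -0.0044 0.3693
2 1.1950 -0.3792 -1.9099

phase 1: p=-0.0989, T=0.559, ωT=1.740447, cosh=2.937665, sinh=2.762223; start (x,ẋ)=(-0.148900, 0.272100) → end (x,ẋ)=(-0.004383, 0.369330)
phase 2: p=0.2915, T=0.636, ωT=1.980186, cosh=3.691067, sinh=3.553023; start (x,ẋ)=(-0.004383, 0.369330) → end (x,ẋ)=(-0.379156, -1.909933)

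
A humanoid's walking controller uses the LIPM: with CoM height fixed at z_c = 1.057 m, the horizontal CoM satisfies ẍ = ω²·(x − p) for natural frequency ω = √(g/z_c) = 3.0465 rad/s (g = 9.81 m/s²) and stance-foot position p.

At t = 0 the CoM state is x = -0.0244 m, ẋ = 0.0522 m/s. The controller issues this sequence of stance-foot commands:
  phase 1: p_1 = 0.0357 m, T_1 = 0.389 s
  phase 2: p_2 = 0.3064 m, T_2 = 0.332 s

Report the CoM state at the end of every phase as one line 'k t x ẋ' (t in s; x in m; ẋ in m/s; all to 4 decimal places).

1 0.3890 -0.0464 -0.1781
2 0.7210 -0.3125 -1.5593

phase 1: p=0.0357, T=0.389, ωT=1.185088, cosh=1.788348, sinh=1.482629; start (x,ẋ)=(-0.024400, 0.052200) → end (x,ẋ)=(-0.046376, -0.178110)
phase 2: p=0.3064, T=0.332, ωT=1.011438, cosh=1.556624, sinh=1.192928; start (x,ẋ)=(-0.046376, -0.178110) → end (x,ẋ)=(-0.312482, -1.559327)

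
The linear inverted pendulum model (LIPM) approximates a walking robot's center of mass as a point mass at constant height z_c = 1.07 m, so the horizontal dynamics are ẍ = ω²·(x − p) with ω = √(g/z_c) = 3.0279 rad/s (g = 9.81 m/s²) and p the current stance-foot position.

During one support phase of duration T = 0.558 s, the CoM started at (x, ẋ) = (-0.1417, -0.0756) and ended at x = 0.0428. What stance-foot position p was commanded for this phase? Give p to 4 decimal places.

p = -0.2804

ωT = 3.0279·0.558 = 1.689568; cosh(ωT) = 2.800870, sinh(ωT) = 2.616271
x(T) = p + (x₀−p)·cosh(ωT) + (ẋ₀/ω)·sinh(ωT) ⇒ p·(1 − cosh) = x(T) − x₀·cosh − (ẋ₀/ω)·sinh
numerator   = 0.0428 − (-0.1417)·2.800870 − (-0.0756/3.0279)·2.616271 = 0.505006
denominator = 1 − 2.800870 = -1.800870
p = 0.505006 / -1.800870 = -0.2804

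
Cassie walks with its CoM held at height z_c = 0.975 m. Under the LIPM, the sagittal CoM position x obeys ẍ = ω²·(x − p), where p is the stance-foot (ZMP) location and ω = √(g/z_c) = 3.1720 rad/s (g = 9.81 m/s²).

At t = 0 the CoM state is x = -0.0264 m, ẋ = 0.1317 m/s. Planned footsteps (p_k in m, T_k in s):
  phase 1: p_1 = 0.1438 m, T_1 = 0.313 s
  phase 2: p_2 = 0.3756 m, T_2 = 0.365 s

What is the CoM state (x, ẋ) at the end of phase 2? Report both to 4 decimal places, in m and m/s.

x = -0.5947, ẋ = -2.7687

phase 1: p=0.1438, T=0.313, ωT=0.992836, cosh=1.534701, sinh=1.164177; start (x,ẋ)=(-0.026400, 0.131700) → end (x,ẋ)=(-0.069070, -0.426389)
phase 2: p=0.3756, T=0.365, ωT=1.157780, cosh=1.748521, sinh=1.434338; start (x,ẋ)=(-0.069070, -0.426389) → end (x,ẋ)=(-0.594723, -2.768675)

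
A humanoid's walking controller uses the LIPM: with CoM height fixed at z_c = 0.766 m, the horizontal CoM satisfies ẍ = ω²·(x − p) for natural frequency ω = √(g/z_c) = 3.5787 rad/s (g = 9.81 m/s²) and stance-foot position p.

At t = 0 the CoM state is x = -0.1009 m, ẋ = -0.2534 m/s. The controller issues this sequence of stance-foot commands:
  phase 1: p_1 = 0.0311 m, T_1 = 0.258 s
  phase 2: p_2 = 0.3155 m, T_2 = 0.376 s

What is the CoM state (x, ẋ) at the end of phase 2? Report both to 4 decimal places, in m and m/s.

phase 1: p=0.0311, T=0.258, ωT=0.923305, cosh=1.457400, sinh=1.060196; start (x,ẋ)=(-0.100900, -0.253400) → end (x,ẋ)=(-0.236347, -0.870130)
phase 2: p=0.3155, T=0.376, ωT=1.345591, cosh=2.050421, sinh=1.790035; start (x,ẋ)=(-0.236347, -0.870130) → end (x,ẋ)=(-1.251250, -5.319264)

x = -1.2513, ẋ = -5.3193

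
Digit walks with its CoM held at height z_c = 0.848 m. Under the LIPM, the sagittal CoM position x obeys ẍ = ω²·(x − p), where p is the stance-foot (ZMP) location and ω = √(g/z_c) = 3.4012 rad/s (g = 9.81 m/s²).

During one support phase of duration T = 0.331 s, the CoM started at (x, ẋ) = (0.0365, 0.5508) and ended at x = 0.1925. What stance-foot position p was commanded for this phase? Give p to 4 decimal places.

p = 0.1322

ωT = 3.4012·0.331 = 1.125797; cosh(ωT) = 1.703534, sinh(ωT) = 1.379140
x(T) = p + (x₀−p)·cosh(ωT) + (ẋ₀/ω)·sinh(ωT) ⇒ p·(1 − cosh) = x(T) − x₀·cosh − (ẋ₀/ω)·sinh
numerator   = 0.1925 − (0.0365)·1.703534 − (0.5508/3.4012)·1.379140 = -0.093021
denominator = 1 − 1.703534 = -0.703534
p = -0.093021 / -0.703534 = 0.1322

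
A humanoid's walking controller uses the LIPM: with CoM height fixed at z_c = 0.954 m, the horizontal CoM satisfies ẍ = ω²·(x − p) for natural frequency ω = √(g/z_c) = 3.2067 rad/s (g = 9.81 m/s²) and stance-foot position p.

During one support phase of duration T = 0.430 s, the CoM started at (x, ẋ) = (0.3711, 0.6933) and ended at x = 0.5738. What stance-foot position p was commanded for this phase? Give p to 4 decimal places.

ωT = 3.2067·0.430 = 1.378881; cosh(ωT) = 2.111158, sinh(ωT) = 1.859298
x(T) = p + (x₀−p)·cosh(ωT) + (ẋ₀/ω)·sinh(ωT) ⇒ p·(1 − cosh) = x(T) − x₀·cosh − (ẋ₀/ω)·sinh
numerator   = 0.5738 − (0.3711)·2.111158 − (0.6933/3.2067)·1.859298 = -0.611638
denominator = 1 − 2.111158 = -1.111158
p = -0.611638 / -1.111158 = 0.5505

p = 0.5505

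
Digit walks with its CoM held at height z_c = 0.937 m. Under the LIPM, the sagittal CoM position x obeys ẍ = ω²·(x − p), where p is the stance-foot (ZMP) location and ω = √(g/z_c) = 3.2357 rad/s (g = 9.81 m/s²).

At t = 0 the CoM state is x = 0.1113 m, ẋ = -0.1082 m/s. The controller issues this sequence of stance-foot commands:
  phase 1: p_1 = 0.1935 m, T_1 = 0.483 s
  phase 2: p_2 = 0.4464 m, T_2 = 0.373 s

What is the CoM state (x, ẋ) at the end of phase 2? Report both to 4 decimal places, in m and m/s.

x = -0.9382, ẋ = -4.2255

phase 1: p=0.1935, T=0.483, ωT=1.562843, cosh=2.490955, sinh=2.281415; start (x,ẋ)=(0.111300, -0.108200) → end (x,ẋ)=(-0.087546, -0.876320)
phase 2: p=0.4464, T=0.373, ωT=1.206916, cosh=1.821139, sinh=1.522020; start (x,ẋ)=(-0.087546, -0.876320) → end (x,ẋ)=(-0.938196, -4.225476)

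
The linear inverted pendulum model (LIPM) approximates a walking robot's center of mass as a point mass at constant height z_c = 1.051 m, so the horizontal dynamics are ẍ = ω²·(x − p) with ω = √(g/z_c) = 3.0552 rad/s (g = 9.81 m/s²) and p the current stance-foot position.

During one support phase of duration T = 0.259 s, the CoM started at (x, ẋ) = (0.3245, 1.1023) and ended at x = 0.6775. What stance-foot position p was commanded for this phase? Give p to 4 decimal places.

p = 0.2130

ωT = 3.0552·0.259 = 0.791297; cosh(ωT) = 1.329756, sinh(ωT) = 0.876500
x(T) = p + (x₀−p)·cosh(ωT) + (ẋ₀/ω)·sinh(ωT) ⇒ p·(1 − cosh) = x(T) − x₀·cosh − (ẋ₀/ω)·sinh
numerator   = 0.6775 − (0.3245)·1.329756 − (1.1023/3.0552)·0.876500 = -0.070242
denominator = 1 − 1.329756 = -0.329756
p = -0.070242 / -0.329756 = 0.2130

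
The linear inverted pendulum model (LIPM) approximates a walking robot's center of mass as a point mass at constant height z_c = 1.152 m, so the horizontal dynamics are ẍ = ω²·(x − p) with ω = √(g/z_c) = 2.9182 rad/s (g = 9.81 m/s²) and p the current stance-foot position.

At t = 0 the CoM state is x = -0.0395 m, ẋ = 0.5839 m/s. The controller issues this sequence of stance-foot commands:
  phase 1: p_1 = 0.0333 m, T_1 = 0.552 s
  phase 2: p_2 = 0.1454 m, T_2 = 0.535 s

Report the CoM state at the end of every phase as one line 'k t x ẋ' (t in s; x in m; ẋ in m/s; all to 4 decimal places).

phase 1: p=0.0333, T=0.552, ωT=1.610846, cosh=2.603383, sinh=2.403664; start (x,ẋ)=(-0.039500, 0.583900) → end (x,ẋ)=(0.324721, 1.009469)
phase 2: p=0.1454, T=0.535, ωT=1.561237, cosh=2.487294, sinh=2.277418; start (x,ẋ)=(0.324721, 1.009469) → end (x,ẋ)=(1.379232, 3.702605)

1 0.5520 0.3247 1.0095
2 1.0870 1.3792 3.7026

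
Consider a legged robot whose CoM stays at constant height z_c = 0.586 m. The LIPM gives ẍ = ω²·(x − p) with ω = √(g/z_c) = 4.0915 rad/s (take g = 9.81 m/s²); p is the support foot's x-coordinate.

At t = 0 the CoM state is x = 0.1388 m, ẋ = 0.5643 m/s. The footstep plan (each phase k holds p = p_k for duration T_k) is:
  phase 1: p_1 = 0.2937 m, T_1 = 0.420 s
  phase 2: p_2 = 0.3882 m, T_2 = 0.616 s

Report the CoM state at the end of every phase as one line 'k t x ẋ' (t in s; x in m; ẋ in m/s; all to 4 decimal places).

1 0.4200 0.2201 -0.0862
2 1.0360 -0.7937 -4.7875

phase 1: p=0.2937, T=0.420, ωT=1.718430, cosh=2.877558, sinh=2.698210; start (x,ẋ)=(0.138800, 0.564300) → end (x,ẋ)=(0.220104, -0.086248)
phase 2: p=0.3882, T=0.616, ωT=2.520364, cosh=6.256776, sinh=6.176346; start (x,ẋ)=(0.220104, -0.086248) → end (x,ẋ)=(-0.793737, -4.787515)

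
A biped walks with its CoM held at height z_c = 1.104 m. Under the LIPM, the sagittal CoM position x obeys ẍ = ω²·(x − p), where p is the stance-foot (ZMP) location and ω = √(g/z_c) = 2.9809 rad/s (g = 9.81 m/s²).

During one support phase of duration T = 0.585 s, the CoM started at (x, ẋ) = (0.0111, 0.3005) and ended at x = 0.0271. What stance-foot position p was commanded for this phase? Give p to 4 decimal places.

ωT = 2.9809·0.585 = 1.743826; cosh(ωT) = 2.947018, sinh(ωT) = 2.772168
x(T) = p + (x₀−p)·cosh(ωT) + (ẋ₀/ω)·sinh(ωT) ⇒ p·(1 − cosh) = x(T) − x₀·cosh − (ẋ₀/ω)·sinh
numerator   = 0.0271 − (0.0111)·2.947018 − (0.3005/2.9809)·2.772168 = -0.285070
denominator = 1 − 2.947018 = -1.947018
p = -0.285070 / -1.947018 = 0.1464

p = 0.1464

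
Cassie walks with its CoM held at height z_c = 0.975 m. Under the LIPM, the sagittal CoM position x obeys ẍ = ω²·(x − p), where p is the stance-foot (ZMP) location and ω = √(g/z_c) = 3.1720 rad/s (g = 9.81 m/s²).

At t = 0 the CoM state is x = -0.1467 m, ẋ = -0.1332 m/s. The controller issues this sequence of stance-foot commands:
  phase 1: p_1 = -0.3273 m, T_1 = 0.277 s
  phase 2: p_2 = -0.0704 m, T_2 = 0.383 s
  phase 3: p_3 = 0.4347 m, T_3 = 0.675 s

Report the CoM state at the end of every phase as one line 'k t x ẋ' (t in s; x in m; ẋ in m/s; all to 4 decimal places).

1 0.2770 -0.1142 0.3826
2 0.6600 0.0346 0.4879
3 1.3350 -0.6454 -3.2197

phase 1: p=-0.3273, T=0.277, ωT=0.878644, cosh=1.411489, sinh=0.996144; start (x,ẋ)=(-0.146700, -0.133200) → end (x,ẋ)=(-0.114216, 0.382644)
phase 2: p=-0.0704, T=0.383, ωT=1.214876, cosh=1.833311, sinh=1.536565; start (x,ẋ)=(-0.114216, 0.382644) → end (x,ẋ)=(0.034631, 0.487949)
phase 3: p=0.4347, T=0.675, ωT=2.141100, cosh=4.313159, sinh=4.195633; start (x,ẋ)=(0.034631, 0.487949) → end (x,ẋ)=(-0.645448, -3.219740)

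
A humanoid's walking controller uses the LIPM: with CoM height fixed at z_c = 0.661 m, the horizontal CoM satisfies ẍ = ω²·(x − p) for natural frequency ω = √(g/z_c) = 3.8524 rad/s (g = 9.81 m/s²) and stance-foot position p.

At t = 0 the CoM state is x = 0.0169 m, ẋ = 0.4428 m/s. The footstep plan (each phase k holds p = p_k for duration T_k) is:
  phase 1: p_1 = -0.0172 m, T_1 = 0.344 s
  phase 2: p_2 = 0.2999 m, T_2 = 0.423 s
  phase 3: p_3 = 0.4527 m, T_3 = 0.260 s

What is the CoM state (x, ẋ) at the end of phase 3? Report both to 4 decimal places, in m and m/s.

phase 1: p=-0.0172, T=0.344, ωT=1.325226, cosh=2.014389, sinh=1.748646; start (x,ẋ)=(0.016900, 0.442800) → end (x,ẋ)=(0.252482, 1.121685)
phase 2: p=0.2999, T=0.423, ωT=1.629565, cosh=2.648835, sinh=2.452821; start (x,ẋ)=(0.252482, 1.121685) → end (x,ẋ)=(0.888475, 2.523098)
phase 3: p=0.4527, T=0.260, ωT=1.001624, cosh=1.544991, sinh=1.177709; start (x,ẋ)=(0.888475, 2.523098) → end (x,ẋ)=(1.897299, 5.875277)

x = 1.8973, ẋ = 5.8753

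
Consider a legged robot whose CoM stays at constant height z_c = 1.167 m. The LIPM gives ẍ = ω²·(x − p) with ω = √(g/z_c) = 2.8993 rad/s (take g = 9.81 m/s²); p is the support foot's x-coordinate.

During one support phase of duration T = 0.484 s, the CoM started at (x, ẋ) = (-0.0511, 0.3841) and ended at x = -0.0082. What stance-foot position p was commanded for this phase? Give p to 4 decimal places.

ωT = 2.8993·0.484 = 1.403261; cosh(ωT) = 2.157120, sinh(ωT) = 1.911326
x(T) = p + (x₀−p)·cosh(ωT) + (ẋ₀/ω)·sinh(ωT) ⇒ p·(1 − cosh) = x(T) − x₀·cosh − (ẋ₀/ω)·sinh
numerator   = -0.0082 − (-0.0511)·2.157120 − (0.3841/2.8993)·1.911326 = -0.151184
denominator = 1 − 2.157120 = -1.157120
p = -0.151184 / -1.157120 = 0.1307

p = 0.1307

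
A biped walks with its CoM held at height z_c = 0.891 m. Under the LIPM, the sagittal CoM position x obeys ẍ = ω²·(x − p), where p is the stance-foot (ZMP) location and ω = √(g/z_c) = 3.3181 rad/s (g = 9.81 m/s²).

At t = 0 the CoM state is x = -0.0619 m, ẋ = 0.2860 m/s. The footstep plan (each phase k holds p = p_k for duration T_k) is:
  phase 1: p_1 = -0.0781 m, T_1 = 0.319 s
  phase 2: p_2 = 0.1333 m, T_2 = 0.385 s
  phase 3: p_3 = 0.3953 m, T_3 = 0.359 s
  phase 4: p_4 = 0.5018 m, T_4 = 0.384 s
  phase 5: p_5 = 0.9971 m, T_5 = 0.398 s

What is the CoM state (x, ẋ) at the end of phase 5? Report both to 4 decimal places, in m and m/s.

phase 1: p=-0.0781, T=0.319, ωT=1.058474, cosh=1.614477, sinh=1.267492; start (x,ẋ)=(-0.061900, 0.286000) → end (x,ẋ)=(0.057305, 0.529872)
phase 2: p=0.1333, T=0.385, ωT=1.277468, cosh=1.933144, sinh=1.654402; start (x,ẋ)=(0.057305, 0.529872) → end (x,ẋ)=(0.250584, 0.607145)
phase 3: p=0.3953, T=0.359, ωT=1.191198, cosh=1.797439, sinh=1.493582; start (x,ẋ)=(0.250584, 0.607145) → end (x,ẋ)=(0.408477, 0.374115)
phase 4: p=0.5018, T=0.384, ωT=1.274150, cosh=1.927665, sinh=1.647997; start (x,ẋ)=(0.408477, 0.374115) → end (x,ẋ)=(0.507715, 0.210857)
phase 5: p=0.9971, T=0.398, ωT=1.320604, cosh=2.006328, sinh=1.739354; start (x,ẋ)=(0.507715, 0.210857) → end (x,ẋ)=(0.125765, -2.401363)

x = 0.1258, ẋ = -2.4014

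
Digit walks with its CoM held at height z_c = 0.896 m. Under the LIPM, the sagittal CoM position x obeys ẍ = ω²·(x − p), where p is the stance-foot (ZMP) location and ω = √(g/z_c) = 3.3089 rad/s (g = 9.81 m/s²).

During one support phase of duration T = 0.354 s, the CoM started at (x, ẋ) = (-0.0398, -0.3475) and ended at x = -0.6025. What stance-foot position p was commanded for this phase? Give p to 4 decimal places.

p = 0.4934

ωT = 3.3089·0.354 = 1.171351; cosh(ωT) = 1.768148, sinh(ωT) = 1.458200
x(T) = p + (x₀−p)·cosh(ωT) + (ẋ₀/ω)·sinh(ωT) ⇒ p·(1 − cosh) = x(T) − x₀·cosh − (ẋ₀/ω)·sinh
numerator   = -0.6025 − (-0.0398)·1.768148 − (-0.3475/3.3089)·1.458200 = -0.378988
denominator = 1 − 1.768148 = -0.768148
p = -0.378988 / -0.768148 = 0.4934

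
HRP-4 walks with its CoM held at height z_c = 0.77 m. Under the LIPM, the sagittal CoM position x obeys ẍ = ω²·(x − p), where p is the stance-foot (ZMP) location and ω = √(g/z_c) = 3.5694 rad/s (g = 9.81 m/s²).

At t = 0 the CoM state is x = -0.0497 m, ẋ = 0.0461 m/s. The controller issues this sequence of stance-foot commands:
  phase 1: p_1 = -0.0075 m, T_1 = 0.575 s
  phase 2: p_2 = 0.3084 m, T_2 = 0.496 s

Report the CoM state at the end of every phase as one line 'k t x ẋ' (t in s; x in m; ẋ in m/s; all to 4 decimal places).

phase 1: p=-0.0075, T=0.575, ωT=2.052405, cosh=3.957516, sinh=3.829090; start (x,ẋ)=(-0.049700, 0.046100) → end (x,ẋ)=(-0.125053, -0.394329)
phase 2: p=0.3084, T=0.496, ωT=1.770422, cosh=3.021797, sinh=2.851536; start (x,ẋ)=(-0.125053, -0.394329) → end (x,ẋ)=(-1.316431, -5.603388)

1 0.5750 -0.1251 -0.3943
2 1.0710 -1.3164 -5.6034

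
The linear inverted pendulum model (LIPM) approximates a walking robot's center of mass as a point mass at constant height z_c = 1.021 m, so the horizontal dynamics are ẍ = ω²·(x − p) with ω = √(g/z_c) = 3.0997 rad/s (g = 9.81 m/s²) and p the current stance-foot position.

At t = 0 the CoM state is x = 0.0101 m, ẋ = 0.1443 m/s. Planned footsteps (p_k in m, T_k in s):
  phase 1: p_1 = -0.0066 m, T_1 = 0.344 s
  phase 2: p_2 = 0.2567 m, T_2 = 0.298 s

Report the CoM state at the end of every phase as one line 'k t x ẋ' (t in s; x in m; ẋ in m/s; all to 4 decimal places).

phase 1: p=-0.0066, T=0.344, ωT=1.066297, cosh=1.624442, sinh=1.280161; start (x,ẋ)=(0.010100, 0.144300) → end (x,ẋ)=(0.080123, 0.300675)
phase 2: p=0.2567, T=0.298, ωT=0.923711, cosh=1.457831, sinh=1.060788; start (x,ẋ)=(0.080123, 0.300675) → end (x,ẋ)=(0.102179, -0.142273)

1 0.3440 0.0801 0.3007
2 0.6420 0.1022 -0.1423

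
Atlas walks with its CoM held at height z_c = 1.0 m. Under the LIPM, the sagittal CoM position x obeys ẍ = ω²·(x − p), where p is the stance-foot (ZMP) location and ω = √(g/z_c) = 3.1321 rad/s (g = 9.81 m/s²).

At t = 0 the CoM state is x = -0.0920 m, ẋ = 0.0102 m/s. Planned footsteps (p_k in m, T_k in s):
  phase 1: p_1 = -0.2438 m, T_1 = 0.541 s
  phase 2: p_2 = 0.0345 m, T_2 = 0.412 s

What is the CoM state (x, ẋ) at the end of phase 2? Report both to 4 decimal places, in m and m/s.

phase 1: p=-0.2438, T=0.541, ωT=1.694466, cosh=2.813718, sinh=2.630021; start (x,ẋ)=(-0.092000, 0.010200) → end (x,ẋ)=(0.191887, 1.279151)
phase 2: p=0.0345, T=0.412, ωT=1.290425, cosh=1.954743, sinh=1.679589; start (x,ẋ)=(0.191887, 1.279151) → end (x,ẋ)=(1.028096, 3.328368)

x = 1.0281, ẋ = 3.3284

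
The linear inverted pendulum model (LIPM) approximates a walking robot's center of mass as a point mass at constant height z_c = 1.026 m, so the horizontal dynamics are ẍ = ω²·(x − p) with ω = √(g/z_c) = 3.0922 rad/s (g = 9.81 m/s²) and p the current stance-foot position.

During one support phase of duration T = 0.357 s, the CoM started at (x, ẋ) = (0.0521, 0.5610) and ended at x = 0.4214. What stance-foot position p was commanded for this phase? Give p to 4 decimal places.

p = -0.1346

ωT = 3.0922·0.357 = 1.103915; cosh(ωT) = 1.673761, sinh(ωT) = 1.342191
x(T) = p + (x₀−p)·cosh(ωT) + (ẋ₀/ω)·sinh(ωT) ⇒ p·(1 − cosh) = x(T) − x₀·cosh − (ẋ₀/ω)·sinh
numerator   = 0.4214 − (0.0521)·1.673761 − (0.5610/3.0922)·1.342191 = 0.090691
denominator = 1 − 1.673761 = -0.673761
p = 0.090691 / -0.673761 = -0.1346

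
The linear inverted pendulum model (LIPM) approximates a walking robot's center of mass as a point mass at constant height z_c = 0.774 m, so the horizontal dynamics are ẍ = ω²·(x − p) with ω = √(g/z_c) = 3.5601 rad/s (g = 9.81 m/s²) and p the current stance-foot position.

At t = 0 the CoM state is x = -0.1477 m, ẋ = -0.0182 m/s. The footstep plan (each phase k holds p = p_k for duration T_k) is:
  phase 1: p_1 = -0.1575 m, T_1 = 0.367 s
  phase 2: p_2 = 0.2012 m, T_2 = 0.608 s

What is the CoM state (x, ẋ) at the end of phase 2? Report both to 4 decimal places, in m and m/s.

phase 1: p=-0.1575, T=0.367, ωT=1.306557, cosh=1.982092, sinh=1.711342; start (x,ẋ)=(-0.147700, -0.018200) → end (x,ẋ)=(-0.146824, 0.023633)
phase 2: p=0.2012, T=0.608, ωT=2.164541, cosh=4.412702, sinh=4.297899; start (x,ẋ)=(-0.146824, 0.023633) → end (x,ẋ)=(-1.305997, -5.220817)

x = -1.3060, ẋ = -5.2208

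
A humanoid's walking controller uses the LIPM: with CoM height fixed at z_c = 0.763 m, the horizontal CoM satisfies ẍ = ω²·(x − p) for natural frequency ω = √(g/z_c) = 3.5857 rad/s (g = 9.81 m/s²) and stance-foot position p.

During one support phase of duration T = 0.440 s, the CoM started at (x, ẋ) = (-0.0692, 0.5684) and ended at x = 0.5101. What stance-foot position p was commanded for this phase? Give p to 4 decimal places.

p = -0.2080

ωT = 3.5857·0.440 = 1.577708; cosh(ωT) = 2.525144, sinh(ωT) = 2.318697
x(T) = p + (x₀−p)·cosh(ωT) + (ẋ₀/ω)·sinh(ωT) ⇒ p·(1 − cosh) = x(T) − x₀·cosh − (ẋ₀/ω)·sinh
numerator   = 0.5101 − (-0.0692)·2.525144 − (0.5684/3.5857)·2.318697 = 0.317284
denominator = 1 − 2.525144 = -1.525144
p = 0.317284 / -1.525144 = -0.2080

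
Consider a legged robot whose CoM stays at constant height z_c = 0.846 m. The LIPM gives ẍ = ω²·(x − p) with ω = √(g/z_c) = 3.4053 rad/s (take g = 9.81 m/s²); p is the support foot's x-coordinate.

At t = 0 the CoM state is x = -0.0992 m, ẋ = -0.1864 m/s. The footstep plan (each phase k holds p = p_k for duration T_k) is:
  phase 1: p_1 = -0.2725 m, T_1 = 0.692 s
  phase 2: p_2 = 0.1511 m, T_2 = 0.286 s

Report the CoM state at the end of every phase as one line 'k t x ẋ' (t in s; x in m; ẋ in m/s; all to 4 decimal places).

1 0.6920 0.3639 2.0937
2 0.9780 1.1711 3.9904

phase 1: p=-0.2725, T=0.692, ωT=2.356468, cosh=5.324180, sinh=5.229426; start (x,ẋ)=(-0.099200, -0.186400) → end (x,ẋ)=(0.363931, 2.093658)
phase 2: p=0.1511, T=0.286, ωT=0.973916, cosh=1.512948, sinh=1.135346; start (x,ẋ)=(0.363931, 2.093658) → end (x,ẋ)=(1.171140, 3.990442)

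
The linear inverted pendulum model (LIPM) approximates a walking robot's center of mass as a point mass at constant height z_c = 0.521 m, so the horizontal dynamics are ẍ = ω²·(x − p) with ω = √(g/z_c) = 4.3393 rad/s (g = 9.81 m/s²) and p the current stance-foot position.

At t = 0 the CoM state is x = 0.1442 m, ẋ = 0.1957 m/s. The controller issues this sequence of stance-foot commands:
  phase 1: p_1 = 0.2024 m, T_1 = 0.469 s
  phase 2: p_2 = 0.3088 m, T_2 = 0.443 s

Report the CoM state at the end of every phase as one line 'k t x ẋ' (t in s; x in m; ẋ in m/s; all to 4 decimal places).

phase 1: p=0.2024, T=0.469, ωT=2.035132, cosh=3.891962, sinh=3.761298; start (x,ẋ)=(0.144200, 0.195700) → end (x,ẋ)=(0.145520, -0.188249)
phase 2: p=0.3088, T=0.443, ωT=1.922310, cosh=3.491501, sinh=3.345232; start (x,ẋ)=(0.145520, -0.188249) → end (x,ẋ)=(-0.406415, -3.027433)

1 0.4690 0.1455 -0.1882
2 0.9120 -0.4064 -3.0274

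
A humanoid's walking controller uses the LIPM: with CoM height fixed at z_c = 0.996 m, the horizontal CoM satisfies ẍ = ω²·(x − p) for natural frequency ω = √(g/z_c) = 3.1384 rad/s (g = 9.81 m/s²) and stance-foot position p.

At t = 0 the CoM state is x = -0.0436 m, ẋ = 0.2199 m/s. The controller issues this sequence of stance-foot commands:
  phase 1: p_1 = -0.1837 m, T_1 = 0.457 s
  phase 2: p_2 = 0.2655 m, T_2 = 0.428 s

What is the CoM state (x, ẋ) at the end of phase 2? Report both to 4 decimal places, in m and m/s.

phase 1: p=-0.1837, T=0.457, ωT=1.434249, cosh=2.217393, sinh=1.979099; start (x,ẋ)=(-0.043600, 0.219900) → end (x,ẋ)=(0.265627, 1.357794)
phase 2: p=0.2655, T=0.428, ωT=1.343235, cosh=2.046209, sinh=1.785209; start (x,ẋ)=(0.265627, 1.357794) → end (x,ẋ)=(1.038112, 2.779045)

x = 1.0381, ẋ = 2.7790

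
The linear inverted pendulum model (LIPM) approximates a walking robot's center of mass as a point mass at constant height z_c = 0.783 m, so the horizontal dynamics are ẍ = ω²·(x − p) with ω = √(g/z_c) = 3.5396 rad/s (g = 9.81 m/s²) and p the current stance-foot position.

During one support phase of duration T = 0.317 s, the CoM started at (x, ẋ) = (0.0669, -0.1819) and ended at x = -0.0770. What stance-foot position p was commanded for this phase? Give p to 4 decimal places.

ωT = 3.5396·0.317 = 1.122053; cosh(ωT) = 1.698382, sinh(ωT) = 1.372771
x(T) = p + (x₀−p)·cosh(ωT) + (ẋ₀/ω)·sinh(ωT) ⇒ p·(1 − cosh) = x(T) − x₀·cosh − (ẋ₀/ω)·sinh
numerator   = -0.0770 − (0.0669)·1.698382 − (-0.1819/3.5396)·1.372771 = -0.120075
denominator = 1 − 1.698382 = -0.698382
p = -0.120075 / -0.698382 = 0.1719

p = 0.1719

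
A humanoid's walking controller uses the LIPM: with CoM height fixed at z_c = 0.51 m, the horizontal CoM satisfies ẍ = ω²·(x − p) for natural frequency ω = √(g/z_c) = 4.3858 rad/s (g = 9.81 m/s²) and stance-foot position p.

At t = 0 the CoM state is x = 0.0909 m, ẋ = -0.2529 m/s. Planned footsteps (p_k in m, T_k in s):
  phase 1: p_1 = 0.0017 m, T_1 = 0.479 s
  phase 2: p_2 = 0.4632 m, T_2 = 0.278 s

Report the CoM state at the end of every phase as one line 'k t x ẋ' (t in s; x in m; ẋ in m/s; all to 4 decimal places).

1 0.4790 0.1396 0.5258
2 0.7570 0.0528 -1.2250

phase 1: p=0.0017, T=0.479, ωT=2.100798, cosh=4.147525, sinh=4.025166; start (x,ẋ)=(0.090900, -0.252900) → end (x,ẋ)=(0.139555, 0.525790)
phase 2: p=0.4632, T=0.278, ωT=1.219252, cosh=1.840054, sinh=1.544603; start (x,ẋ)=(0.139555, 0.525790) → end (x,ẋ)=(0.052849, -1.224996)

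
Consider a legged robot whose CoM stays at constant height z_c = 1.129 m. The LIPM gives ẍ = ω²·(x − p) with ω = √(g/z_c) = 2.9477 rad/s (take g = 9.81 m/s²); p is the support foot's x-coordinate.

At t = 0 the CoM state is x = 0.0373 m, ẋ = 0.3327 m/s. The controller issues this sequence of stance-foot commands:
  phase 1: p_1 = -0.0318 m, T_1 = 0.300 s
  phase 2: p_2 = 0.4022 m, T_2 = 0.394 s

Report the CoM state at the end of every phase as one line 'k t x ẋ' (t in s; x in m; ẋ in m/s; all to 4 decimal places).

phase 1: p=-0.0318, T=0.300, ωT=0.884310, cosh=1.417156, sinh=1.004157; start (x,ẋ)=(0.037300, 0.332700) → end (x,ẋ)=(0.179462, 0.676021)
phase 2: p=0.4022, T=0.394, ωT=1.161394, cosh=1.753716, sinh=1.440666; start (x,ẋ)=(0.179462, 0.676021) → end (x,ẋ)=(0.341981, 0.239659)

1 0.3000 0.1795 0.6760
2 0.6940 0.3420 0.2397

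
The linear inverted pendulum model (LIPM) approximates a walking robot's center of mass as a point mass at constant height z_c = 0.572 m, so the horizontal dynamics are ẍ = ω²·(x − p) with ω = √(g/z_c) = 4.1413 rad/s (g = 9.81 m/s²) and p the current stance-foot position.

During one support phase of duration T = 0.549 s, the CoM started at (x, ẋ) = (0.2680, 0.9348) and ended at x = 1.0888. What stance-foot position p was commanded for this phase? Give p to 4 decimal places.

ωT = 4.1413·0.549 = 2.273574; cosh(ωT) = 4.908499, sinh(ωT) = 4.805555
x(T) = p + (x₀−p)·cosh(ωT) + (ẋ₀/ω)·sinh(ωT) ⇒ p·(1 − cosh) = x(T) − x₀·cosh − (ẋ₀/ω)·sinh
numerator   = 1.0888 − (0.2680)·4.908499 − (0.9348/4.1413)·4.805555 = -1.311417
denominator = 1 − 4.908499 = -3.908499
p = -1.311417 / -3.908499 = 0.3355

p = 0.3355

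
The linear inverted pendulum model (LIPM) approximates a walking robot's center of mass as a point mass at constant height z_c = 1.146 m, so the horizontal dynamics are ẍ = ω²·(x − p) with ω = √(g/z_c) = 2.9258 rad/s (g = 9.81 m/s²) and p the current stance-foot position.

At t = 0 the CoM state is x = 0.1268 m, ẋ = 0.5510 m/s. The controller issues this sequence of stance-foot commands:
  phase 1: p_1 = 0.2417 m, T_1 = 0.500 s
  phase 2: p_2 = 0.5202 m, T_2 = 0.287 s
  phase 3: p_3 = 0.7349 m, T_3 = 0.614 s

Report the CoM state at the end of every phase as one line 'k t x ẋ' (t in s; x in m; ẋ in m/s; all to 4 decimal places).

phase 1: p=0.2417, T=0.500, ωT=1.462900, cosh=2.275014, sinh=2.043451; start (x,ẋ)=(0.126800, 0.551000) → end (x,ẋ)=(0.365133, 0.566577)
phase 2: p=0.5202, T=0.287, ωT=0.839705, cosh=1.373760, sinh=0.941922; start (x,ẋ)=(0.365133, 0.566577) → end (x,ẋ)=(0.489577, 0.350995)
phase 3: p=0.7349, T=0.614, ωT=1.796441, cosh=3.097022, sinh=2.931134; start (x,ẋ)=(0.489577, 0.350995) → end (x,ẋ)=(0.326763, -1.016831)

1 0.5000 0.3651 0.5666
2 0.7870 0.4896 0.3510
3 1.4010 0.3268 -1.0168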